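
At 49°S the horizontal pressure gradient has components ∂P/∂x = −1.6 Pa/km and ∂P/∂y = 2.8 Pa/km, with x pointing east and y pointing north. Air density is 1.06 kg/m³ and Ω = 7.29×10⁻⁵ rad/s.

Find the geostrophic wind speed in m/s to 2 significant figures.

Coriolis parameter at 49°S:
f = 2Ω sin φ = 2 × 7.29×10⁻⁵ × sin 49° = 1.10×10⁻⁴ s⁻¹
In the Southern Hemisphere f is negative: f = −1.10×10⁻⁴ s⁻¹.
Component geostrophic relations (x east, y north):
u_g = −(1/(fρ)) ∂P/∂y,  v_g = (1/(fρ)) ∂P/∂x
u_g = −(2.8×10⁻³)/(−1.10×10⁻⁴ × 1.06) = 24.0 m/s;  v_g = (−1.6×10⁻³)/(−1.10×10⁻⁴ × 1.06) = 13.7 m/s
|V_g| = √(u_g² + v_g²) = 27.6 m/s

28 m/s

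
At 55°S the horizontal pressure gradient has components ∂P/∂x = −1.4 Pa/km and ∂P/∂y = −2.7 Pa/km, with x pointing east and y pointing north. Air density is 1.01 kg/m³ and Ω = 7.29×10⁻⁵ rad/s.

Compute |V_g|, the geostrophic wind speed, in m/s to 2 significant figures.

Coriolis parameter at 55°S:
f = 2Ω sin φ = 2 × 7.29×10⁻⁵ × sin 55° = 1.19×10⁻⁴ s⁻¹
In the Southern Hemisphere f is negative: f = −1.19×10⁻⁴ s⁻¹.
Component geostrophic relations (x east, y north):
u_g = −(1/(fρ)) ∂P/∂y,  v_g = (1/(fρ)) ∂P/∂x
u_g = −(−2.7×10⁻³)/(−1.19×10⁻⁴ × 1.01) = −22.4 m/s;  v_g = (−1.4×10⁻³)/(−1.19×10⁻⁴ × 1.01) = 11.6 m/s
|V_g| = √(u_g² + v_g²) = 25.2 m/s

25 m/s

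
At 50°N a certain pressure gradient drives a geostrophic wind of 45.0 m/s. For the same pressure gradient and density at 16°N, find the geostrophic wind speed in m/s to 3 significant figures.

With the same pressure gradient and density, V_g ∝ 1/f ∝ 1/sin φ.
V₂ = V₁ · sin φ₁ / sin φ₂ = 45.0 × sin 50° / sin 16°
V₂ = 45.0 × 0.7660/0.2756 = 125 m/s

125 m/s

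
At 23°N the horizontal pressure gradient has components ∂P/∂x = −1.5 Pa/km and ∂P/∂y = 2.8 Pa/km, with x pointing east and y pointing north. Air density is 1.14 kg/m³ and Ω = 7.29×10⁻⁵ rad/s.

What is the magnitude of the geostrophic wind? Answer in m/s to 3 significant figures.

48.9 m/s

Coriolis parameter at 23°N:
f = 2Ω sin φ = 2 × 7.29×10⁻⁵ × sin 23° = 5.70×10⁻⁵ s⁻¹
Component geostrophic relations (x east, y north):
u_g = −(1/(fρ)) ∂P/∂y,  v_g = (1/(fρ)) ∂P/∂x
u_g = −(2.8×10⁻³)/(5.70×10⁻⁵ × 1.14) = −43.1 m/s;  v_g = (−1.5×10⁻³)/(5.70×10⁻⁵ × 1.14) = −23.1 m/s
|V_g| = √(u_g² + v_g²) = 48.9 m/s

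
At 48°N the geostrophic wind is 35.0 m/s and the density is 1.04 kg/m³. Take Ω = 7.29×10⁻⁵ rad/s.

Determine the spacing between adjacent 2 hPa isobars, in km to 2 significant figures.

51 km

Coriolis parameter at 48°N:
f = 2Ω sin φ = 2 × 7.29×10⁻⁵ × sin 48° = 1.08×10⁻⁴ s⁻¹
Geostrophic balance rearranged: |∂P/∂n| = f ρ V_g
|∂P/∂n| = 1.08×10⁻⁴ × 1.04 × 35.0 = 3.94×10⁻³ Pa/m
Isobar spacing: Δn = ΔP/|∂P/∂n| = 200 Pa / 3.94×10⁻³ Pa/m = 50710 m ≈ 51 km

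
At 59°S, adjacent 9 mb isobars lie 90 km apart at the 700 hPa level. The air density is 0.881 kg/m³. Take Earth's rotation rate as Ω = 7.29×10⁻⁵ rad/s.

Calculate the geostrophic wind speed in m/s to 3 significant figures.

Coriolis parameter at 59°S:
f = 2Ω sin φ = 2 × 7.29×10⁻⁵ × sin 59° = 1.25×10⁻⁴ s⁻¹
Pressure gradient: |∂P/∂n| = 900 Pa / 90000 m = 1.00×10⁻² Pa/m
Geostrophic balance (pressure-gradient force = Coriolis force):
V_g = (1/(fρ)) |∂P/∂n| = 1.00×10⁻² / (1.25×10⁻⁴ × 0.881) = 90.8 m/s

90.8 m/s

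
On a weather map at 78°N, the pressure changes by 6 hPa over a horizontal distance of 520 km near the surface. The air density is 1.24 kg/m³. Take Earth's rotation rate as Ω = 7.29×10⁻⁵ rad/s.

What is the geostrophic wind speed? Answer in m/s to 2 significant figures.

Coriolis parameter at 78°N:
f = 2Ω sin φ = 2 × 7.29×10⁻⁵ × sin 78° = 1.43×10⁻⁴ s⁻¹
Pressure gradient: |∂P/∂n| = 600 Pa / 520000 m = 1.15×10⁻³ Pa/m
Geostrophic balance (pressure-gradient force = Coriolis force):
V_g = (1/(fρ)) |∂P/∂n| = 1.15×10⁻³ / (1.43×10⁻⁴ × 1.24) = 6.52 m/s

6.5 m/s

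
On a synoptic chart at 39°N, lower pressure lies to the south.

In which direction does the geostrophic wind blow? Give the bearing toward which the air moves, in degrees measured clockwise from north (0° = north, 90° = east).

The pressure-gradient force points toward the south (bearing 180°).
Geostrophic balance: in the Northern Hemisphere the Coriolis force deflects motion to the right, so the geostrophic wind blows 90° to the right of the pressure-gradient force (low pressure on the left).
Rotating 180° by 90° clockwise gives 270° — the wind blows toward the west.

270°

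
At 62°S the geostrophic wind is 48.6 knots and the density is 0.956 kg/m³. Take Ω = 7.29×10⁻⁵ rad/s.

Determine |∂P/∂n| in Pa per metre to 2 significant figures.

Coriolis parameter at 62°S:
f = 2Ω sin φ = 2 × 7.29×10⁻⁵ × sin 62° = 1.29×10⁻⁴ s⁻¹
Wind speed in SI: 48.6 knots = 25.0 m/s
Geostrophic balance rearranged: |∂P/∂n| = f ρ V_g
|∂P/∂n| = 1.29×10⁻⁴ × 0.956 × 25.0 = 3.08×10⁻³ Pa/m

3.1×10⁻³ Pa/m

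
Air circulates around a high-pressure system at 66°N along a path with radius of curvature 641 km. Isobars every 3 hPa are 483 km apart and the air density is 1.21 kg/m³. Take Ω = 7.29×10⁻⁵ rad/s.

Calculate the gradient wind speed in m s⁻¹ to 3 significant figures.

Coriolis parameter at 66°N:
f = 2Ω sin φ = 2 × 7.29×10⁻⁵ × sin 66° = 1.33×10⁻⁴ s⁻¹
Pressure gradient: |∂P/∂n| = 300 Pa / 483000 m = 6.21×10⁻⁴ Pa/m
Geostrophic speed: V_g = |∂P/∂n|/(fρ) = 6.21×10⁻⁴/(1.33×10⁻⁴ × 1.21) = 3.85 m/s
Around a high, pressure-gradient force acts outward with centrifugal, so Coriolis balances both:
fV = (1/ρ)|∂P/∂n| + V²/R  →  V² − fR·V + fR·V_g = 0
With fR = 1.33×10⁻⁴ × 641×10³ m = 85.4 m/s:
V = [fR − √((fR)² − 4 fR V_g)]/2 = [85.4 − √(85.4² − 4×85.4×3.85)]/2 = 4.05 m/s
Supergeostrophic (V > V_g = 3.85 m/s), as expected around a high.

4.05 m s⁻¹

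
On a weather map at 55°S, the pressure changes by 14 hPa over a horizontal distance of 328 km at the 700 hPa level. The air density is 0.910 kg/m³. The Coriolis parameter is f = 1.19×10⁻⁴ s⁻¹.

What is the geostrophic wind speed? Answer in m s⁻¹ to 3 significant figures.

39.4 m s⁻¹

Pressure gradient: |∂P/∂n| = 1400 Pa / 328000 m = 4.27×10⁻³ Pa/m
Geostrophic balance (pressure-gradient force = Coriolis force):
V_g = (1/(fρ)) |∂P/∂n| = 4.27×10⁻³ / (1.19×10⁻⁴ × 0.910) = 39.4 m/s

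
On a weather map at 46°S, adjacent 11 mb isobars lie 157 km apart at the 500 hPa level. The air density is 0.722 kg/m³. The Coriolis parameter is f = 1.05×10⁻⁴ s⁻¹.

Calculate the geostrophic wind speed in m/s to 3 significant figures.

92.4 m/s

Pressure gradient: |∂P/∂n| = 1100 Pa / 157000 m = 7.01×10⁻³ Pa/m
Geostrophic balance (pressure-gradient force = Coriolis force):
V_g = (1/(fρ)) |∂P/∂n| = 7.01×10⁻³ / (1.05×10⁻⁴ × 0.722) = 92.4 m/s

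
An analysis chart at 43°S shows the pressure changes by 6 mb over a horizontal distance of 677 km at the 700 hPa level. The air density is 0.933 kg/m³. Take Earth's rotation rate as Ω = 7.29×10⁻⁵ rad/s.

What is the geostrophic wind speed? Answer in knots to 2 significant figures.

19 knots

Coriolis parameter at 43°S:
f = 2Ω sin φ = 2 × 7.29×10⁻⁵ × sin 43° = 9.94×10⁻⁵ s⁻¹
Pressure gradient: |∂P/∂n| = 600 Pa / 677000 m = 8.86×10⁻⁴ Pa/m
Geostrophic balance (pressure-gradient force = Coriolis force):
V_g = (1/(fρ)) |∂P/∂n| = 8.86×10⁻⁴ / (9.94×10⁻⁵ × 0.933) = 9.55 m/s
Converting: 9.55 m/s × 1.944 = 19 knots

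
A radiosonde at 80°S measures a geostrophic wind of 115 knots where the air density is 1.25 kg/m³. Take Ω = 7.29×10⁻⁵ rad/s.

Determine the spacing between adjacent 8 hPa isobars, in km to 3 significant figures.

Coriolis parameter at 80°S:
f = 2Ω sin φ = 2 × 7.29×10⁻⁵ × sin 80° = 1.44×10⁻⁴ s⁻¹
Wind speed in SI: 115 knots = 59.2 m/s
Geostrophic balance rearranged: |∂P/∂n| = f ρ V_g
|∂P/∂n| = 1.44×10⁻⁴ × 1.25 × 59.2 = 1.06×10⁻² Pa/m
Isobar spacing: Δn = ΔP/|∂P/∂n| = 800 Pa / 1.06×10⁻² Pa/m = 75342 m ≈ 75.3 km

75.3 km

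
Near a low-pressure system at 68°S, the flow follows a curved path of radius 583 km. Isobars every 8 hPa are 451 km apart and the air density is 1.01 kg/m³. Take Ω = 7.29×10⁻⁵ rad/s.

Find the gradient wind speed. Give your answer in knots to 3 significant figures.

22.1 knots

Coriolis parameter at 68°S:
f = 2Ω sin φ = 2 × 7.29×10⁻⁵ × sin 68° = 1.35×10⁻⁴ s⁻¹
Pressure gradient: |∂P/∂n| = 800 Pa / 451000 m = 1.77×10⁻³ Pa/m
Geostrophic speed: V_g = |∂P/∂n|/(fρ) = 1.77×10⁻³/(1.35×10⁻⁴ × 1.01) = 13.0 m/s
Around a low, centrifugal force acts outward with Coriolis, so pressure-gradient force balances both:
(1/ρ)|∂P/∂n| = fV + V²/R  →  V² + fR·V − fR·V_g = 0
With fR = 1.35×10⁻⁴ × 583×10³ m = 78.8 m/s:
V = [−fR + √((fR)² + 4 fR V_g)]/2 = [−78.8 + √(78.8² + 4×78.8×13)]/2 = 11.4 m/s
Subgeostrophic (V < V_g = 13 m/s), as expected around a low.
Converting: 11.4 m/s × 1.944 = 22.1 knots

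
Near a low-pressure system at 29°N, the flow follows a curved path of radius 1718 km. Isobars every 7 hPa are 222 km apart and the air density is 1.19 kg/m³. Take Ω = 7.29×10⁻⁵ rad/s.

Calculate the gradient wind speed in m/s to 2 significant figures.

30 m/s

Coriolis parameter at 29°N:
f = 2Ω sin φ = 2 × 7.29×10⁻⁵ × sin 29° = 7.07×10⁻⁵ s⁻¹
Pressure gradient: |∂P/∂n| = 700 Pa / 222000 m = 3.15×10⁻³ Pa/m
Geostrophic speed: V_g = |∂P/∂n|/(fρ) = 3.15×10⁻³/(7.07×10⁻⁵ × 1.19) = 37.5 m/s
Around a low, centrifugal force acts outward with Coriolis, so pressure-gradient force balances both:
(1/ρ)|∂P/∂n| = fV + V²/R  →  V² + fR·V − fR·V_g = 0
With fR = 7.07×10⁻⁵ × 1718×10³ m = 121 m/s:
V = [−fR + √((fR)² + 4 fR V_g)]/2 = [−121 + √(121² + 4×121×37.5)]/2 = 30.1 m/s
Subgeostrophic (V < V_g = 37.5 m/s), as expected around a low.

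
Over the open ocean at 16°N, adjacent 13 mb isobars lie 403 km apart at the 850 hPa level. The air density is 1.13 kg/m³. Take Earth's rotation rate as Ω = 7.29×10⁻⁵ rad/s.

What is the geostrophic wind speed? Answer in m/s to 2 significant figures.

71 m/s

Coriolis parameter at 16°N:
f = 2Ω sin φ = 2 × 7.29×10⁻⁵ × sin 16° = 4.02×10⁻⁵ s⁻¹
Pressure gradient: |∂P/∂n| = 1300 Pa / 403000 m = 3.23×10⁻³ Pa/m
Geostrophic balance (pressure-gradient force = Coriolis force):
V_g = (1/(fρ)) |∂P/∂n| = 3.23×10⁻³ / (4.02×10⁻⁵ × 1.13) = 71.0 m/s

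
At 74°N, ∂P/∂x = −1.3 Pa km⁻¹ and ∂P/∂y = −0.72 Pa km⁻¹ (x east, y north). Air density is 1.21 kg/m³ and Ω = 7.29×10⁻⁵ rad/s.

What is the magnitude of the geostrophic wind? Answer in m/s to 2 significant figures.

8.8 m/s

Coriolis parameter at 74°N:
f = 2Ω sin φ = 2 × 7.29×10⁻⁵ × sin 74° = 1.40×10⁻⁴ s⁻¹
Component geostrophic relations (x east, y north):
u_g = −(1/(fρ)) ∂P/∂y,  v_g = (1/(fρ)) ∂P/∂x
u_g = −(−0.72×10⁻³)/(1.40×10⁻⁴ × 1.21) = 4.25 m/s;  v_g = (−1.3×10⁻³)/(1.40×10⁻⁴ × 1.21) = −7.67 m/s
|V_g| = √(u_g² + v_g²) = 8.76 m/s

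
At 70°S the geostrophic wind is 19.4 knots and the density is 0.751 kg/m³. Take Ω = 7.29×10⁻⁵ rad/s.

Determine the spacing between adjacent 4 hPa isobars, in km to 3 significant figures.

Coriolis parameter at 70°S:
f = 2Ω sin φ = 2 × 7.29×10⁻⁵ × sin 70° = 1.37×10⁻⁴ s⁻¹
Wind speed in SI: 19.4 knots = 9.98 m/s
Geostrophic balance rearranged: |∂P/∂n| = f ρ V_g
|∂P/∂n| = 1.37×10⁻⁴ × 0.751 × 9.98 = 1.03×10⁻³ Pa/m
Isobar spacing: Δn = ΔP/|∂P/∂n| = 400 Pa / 1.03×10⁻³ Pa/m = 389526 m ≈ 390 km

390 km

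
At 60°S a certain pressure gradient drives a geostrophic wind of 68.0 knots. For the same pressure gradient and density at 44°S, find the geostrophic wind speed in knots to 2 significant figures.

85 knots

With the same pressure gradient and density, V_g ∝ 1/f ∝ 1/sin φ.
V₂ = V₁ · sin φ₁ / sin φ₂ = 68.0 × sin 60° / sin 44°
V₂ = 68.0 × 0.8660/0.6947 = 85 knots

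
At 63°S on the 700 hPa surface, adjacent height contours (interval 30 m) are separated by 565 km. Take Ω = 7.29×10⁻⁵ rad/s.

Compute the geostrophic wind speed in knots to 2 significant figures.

7.8 knots

Coriolis parameter at 63°S:
f = 2Ω sin φ = 2 × 7.29×10⁻⁵ × sin 63° = 1.30×10⁻⁴ s⁻¹
Height gradient: |∂Z/∂n| = 30 m / 565000 m = 5.31×10⁻⁵
On a pressure surface, geostrophic balance gives V_g = (g/f)|∂Z/∂n|:
V_g = 9.81 × 5.31×10⁻⁵ / 1.30×10⁻⁴ = 4.01 m/s
Converting: 4.01 m/s × 1.944 = 7.8 knots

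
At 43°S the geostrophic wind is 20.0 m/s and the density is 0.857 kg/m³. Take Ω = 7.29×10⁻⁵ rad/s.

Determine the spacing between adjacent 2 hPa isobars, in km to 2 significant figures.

Coriolis parameter at 43°S:
f = 2Ω sin φ = 2 × 7.29×10⁻⁵ × sin 43° = 9.94×10⁻⁵ s⁻¹
Geostrophic balance rearranged: |∂P/∂n| = f ρ V_g
|∂P/∂n| = 9.94×10⁻⁵ × 0.857 × 20.0 = 1.70×10⁻³ Pa/m
Isobar spacing: Δn = ΔP/|∂P/∂n| = 200 Pa / 1.70×10⁻³ Pa/m = 117349 m ≈ 120 km

120 km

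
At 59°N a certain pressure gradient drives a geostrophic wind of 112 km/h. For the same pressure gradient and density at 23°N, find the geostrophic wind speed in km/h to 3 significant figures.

246 km/h

With the same pressure gradient and density, V_g ∝ 1/f ∝ 1/sin φ.
V₂ = V₁ · sin φ₁ / sin φ₂ = 112 × sin 59° / sin 23°
V₂ = 112 × 0.8572/0.3907 = 246 km/h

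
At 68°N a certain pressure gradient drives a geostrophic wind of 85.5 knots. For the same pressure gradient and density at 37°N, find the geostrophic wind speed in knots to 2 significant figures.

With the same pressure gradient and density, V_g ∝ 1/f ∝ 1/sin φ.
V₂ = V₁ · sin φ₁ / sin φ₂ = 85.5 × sin 68° / sin 37°
V₂ = 85.5 × 0.9272/0.6018 = 130 knots

130 knots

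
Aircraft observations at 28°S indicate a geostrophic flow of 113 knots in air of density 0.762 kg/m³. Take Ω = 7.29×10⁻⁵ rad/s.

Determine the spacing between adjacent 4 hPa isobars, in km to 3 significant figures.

132 km

Coriolis parameter at 28°S:
f = 2Ω sin φ = 2 × 7.29×10⁻⁵ × sin 28° = 6.84×10⁻⁵ s⁻¹
Wind speed in SI: 113 knots = 58.1 m/s
Geostrophic balance rearranged: |∂P/∂n| = f ρ V_g
|∂P/∂n| = 6.84×10⁻⁵ × 0.762 × 58.1 = 3.03×10⁻³ Pa/m
Isobar spacing: Δn = ΔP/|∂P/∂n| = 400 Pa / 3.03×10⁻³ Pa/m = 131923 m ≈ 132 km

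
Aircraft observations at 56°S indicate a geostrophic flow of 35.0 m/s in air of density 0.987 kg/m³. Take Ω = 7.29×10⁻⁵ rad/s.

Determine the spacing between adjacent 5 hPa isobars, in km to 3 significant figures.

Coriolis parameter at 56°S:
f = 2Ω sin φ = 2 × 7.29×10⁻⁵ × sin 56° = 1.21×10⁻⁴ s⁻¹
Geostrophic balance rearranged: |∂P/∂n| = f ρ V_g
|∂P/∂n| = 1.21×10⁻⁴ × 0.987 × 35.0 = 4.18×10⁻³ Pa/m
Isobar spacing: Δn = ΔP/|∂P/∂n| = 500 Pa / 4.18×10⁻³ Pa/m = 119744 m ≈ 120 km

120 km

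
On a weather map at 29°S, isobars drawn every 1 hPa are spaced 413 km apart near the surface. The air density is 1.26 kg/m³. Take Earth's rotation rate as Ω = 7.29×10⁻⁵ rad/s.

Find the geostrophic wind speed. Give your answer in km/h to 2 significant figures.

9.8 km/h

Coriolis parameter at 29°S:
f = 2Ω sin φ = 2 × 7.29×10⁻⁵ × sin 29° = 7.07×10⁻⁵ s⁻¹
Pressure gradient: |∂P/∂n| = 100 Pa / 413000 m = 2.42×10⁻⁴ Pa/m
Geostrophic balance (pressure-gradient force = Coriolis force):
V_g = (1/(fρ)) |∂P/∂n| = 2.42×10⁻⁴ / (7.07×10⁻⁵ × 1.26) = 2.72 m/s
Converting: 2.72 m/s × 3.6 = 9.8 km/h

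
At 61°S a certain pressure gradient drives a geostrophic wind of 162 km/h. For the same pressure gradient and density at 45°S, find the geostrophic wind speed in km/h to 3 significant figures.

200 km/h

With the same pressure gradient and density, V_g ∝ 1/f ∝ 1/sin φ.
V₂ = V₁ · sin φ₁ / sin φ₂ = 162 × sin 61° / sin 45°
V₂ = 162 × 0.8746/0.7071 = 200 km/h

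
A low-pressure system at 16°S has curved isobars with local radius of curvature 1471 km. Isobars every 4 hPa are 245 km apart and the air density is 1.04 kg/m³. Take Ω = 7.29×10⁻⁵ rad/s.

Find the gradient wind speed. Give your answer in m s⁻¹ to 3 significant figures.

26.9 m s⁻¹

Coriolis parameter at 16°S:
f = 2Ω sin φ = 2 × 7.29×10⁻⁵ × sin 16° = 4.02×10⁻⁵ s⁻¹
Pressure gradient: |∂P/∂n| = 400 Pa / 245000 m = 1.63×10⁻³ Pa/m
Geostrophic speed: V_g = |∂P/∂n|/(fρ) = 1.63×10⁻³/(4.02×10⁻⁵ × 1.04) = 39.1 m/s
Around a low, centrifugal force acts outward with Coriolis, so pressure-gradient force balances both:
(1/ρ)|∂P/∂n| = fV + V²/R  →  V² + fR·V − fR·V_g = 0
With fR = 4.02×10⁻⁵ × 1471×10³ m = 59.1 m/s:
V = [−fR + √((fR)² + 4 fR V_g)]/2 = [−59.1 + √(59.1² + 4×59.1×39.1)]/2 = 26.9 m/s
Subgeostrophic (V < V_g = 39.1 m/s), as expected around a low.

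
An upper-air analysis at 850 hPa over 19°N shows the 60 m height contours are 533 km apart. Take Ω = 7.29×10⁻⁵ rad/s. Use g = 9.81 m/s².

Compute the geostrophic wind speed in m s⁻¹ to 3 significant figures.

Coriolis parameter at 19°N:
f = 2Ω sin φ = 2 × 7.29×10⁻⁵ × sin 19° = 4.75×10⁻⁵ s⁻¹
Height gradient: |∂Z/∂n| = 60 m / 533000 m = 1.13×10⁻⁴
On a pressure surface, geostrophic balance gives V_g = (g/f)|∂Z/∂n|:
V_g = 9.81 × 1.13×10⁻⁴ / 4.75×10⁻⁵ = 23.3 m/s

23.3 m s⁻¹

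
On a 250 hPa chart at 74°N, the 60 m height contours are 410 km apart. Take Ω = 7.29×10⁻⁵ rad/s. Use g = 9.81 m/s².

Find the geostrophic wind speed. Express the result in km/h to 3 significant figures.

36.9 km/h

Coriolis parameter at 74°N:
f = 2Ω sin φ = 2 × 7.29×10⁻⁵ × sin 74° = 1.40×10⁻⁴ s⁻¹
Height gradient: |∂Z/∂n| = 60 m / 410000 m = 1.46×10⁻⁴
On a pressure surface, geostrophic balance gives V_g = (g/f)|∂Z/∂n|:
V_g = 9.81 × 1.46×10⁻⁴ / 1.40×10⁻⁴ = 10.2 m/s
Converting: 10.2 m/s × 3.6 = 36.9 km/h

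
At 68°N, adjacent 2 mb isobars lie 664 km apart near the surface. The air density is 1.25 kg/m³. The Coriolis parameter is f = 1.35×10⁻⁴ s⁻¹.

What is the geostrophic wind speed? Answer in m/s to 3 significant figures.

1.78 m/s

Pressure gradient: |∂P/∂n| = 200 Pa / 664000 m = 3.01×10⁻⁴ Pa/m
Geostrophic balance (pressure-gradient force = Coriolis force):
V_g = (1/(fρ)) |∂P/∂n| = 3.01×10⁻⁴ / (1.35×10⁻⁴ × 1.25) = 1.78 m/s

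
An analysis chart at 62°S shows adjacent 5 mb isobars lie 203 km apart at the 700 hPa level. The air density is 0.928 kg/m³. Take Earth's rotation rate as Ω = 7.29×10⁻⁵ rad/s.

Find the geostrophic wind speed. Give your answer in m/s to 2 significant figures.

Coriolis parameter at 62°S:
f = 2Ω sin φ = 2 × 7.29×10⁻⁵ × sin 62° = 1.29×10⁻⁴ s⁻¹
Pressure gradient: |∂P/∂n| = 500 Pa / 203000 m = 2.46×10⁻³ Pa/m
Geostrophic balance (pressure-gradient force = Coriolis force):
V_g = (1/(fρ)) |∂P/∂n| = 2.46×10⁻³ / (1.29×10⁻⁴ × 0.928) = 20.6 m/s

21 m/s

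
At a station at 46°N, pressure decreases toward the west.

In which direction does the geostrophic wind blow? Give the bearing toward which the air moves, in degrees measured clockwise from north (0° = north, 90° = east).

The pressure-gradient force points toward the west (bearing 270°).
Geostrophic balance: in the Northern Hemisphere the Coriolis force deflects motion to the right, so the geostrophic wind blows 90° to the right of the pressure-gradient force (low pressure on the left).
Rotating 270° by 90° clockwise gives 000° — the wind blows toward the north.

000°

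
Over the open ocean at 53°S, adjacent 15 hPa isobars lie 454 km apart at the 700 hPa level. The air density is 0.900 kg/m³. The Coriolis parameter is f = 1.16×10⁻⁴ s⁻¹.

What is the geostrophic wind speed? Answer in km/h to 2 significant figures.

110 km/h

Pressure gradient: |∂P/∂n| = 1500 Pa / 454000 m = 3.30×10⁻³ Pa/m
Geostrophic balance (pressure-gradient force = Coriolis force):
V_g = (1/(fρ)) |∂P/∂n| = 3.30×10⁻³ / (1.16×10⁻⁴ × 0.900) = 31.6 m/s
Converting: 31.6 m/s × 3.6 = 110 km/h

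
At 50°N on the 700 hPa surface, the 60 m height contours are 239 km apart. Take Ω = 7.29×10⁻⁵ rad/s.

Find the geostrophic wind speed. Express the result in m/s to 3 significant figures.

Coriolis parameter at 50°N:
f = 2Ω sin φ = 2 × 7.29×10⁻⁵ × sin 50° = 1.12×10⁻⁴ s⁻¹
Height gradient: |∂Z/∂n| = 60 m / 239000 m = 2.51×10⁻⁴
On a pressure surface, geostrophic balance gives V_g = (g/f)|∂Z/∂n|:
V_g = 9.81 × 2.51×10⁻⁴ / 1.12×10⁻⁴ = 22.1 m/s

22.1 m/s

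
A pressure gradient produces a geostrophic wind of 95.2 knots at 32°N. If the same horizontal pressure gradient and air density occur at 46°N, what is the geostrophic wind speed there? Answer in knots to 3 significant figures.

With the same pressure gradient and density, V_g ∝ 1/f ∝ 1/sin φ.
V₂ = V₁ · sin φ₁ / sin φ₂ = 95.2 × sin 32° / sin 46°
V₂ = 95.2 × 0.5299/0.7193 = 70.1 knots

70.1 knots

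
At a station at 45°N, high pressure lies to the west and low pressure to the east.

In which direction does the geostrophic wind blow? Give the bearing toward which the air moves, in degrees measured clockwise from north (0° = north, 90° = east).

The pressure-gradient force points toward the east (bearing 090°).
Geostrophic balance: in the Northern Hemisphere the Coriolis force deflects motion to the right, so the geostrophic wind blows 90° to the right of the pressure-gradient force (low pressure on the left).
Rotating 090° by 90° clockwise gives 180° — the wind blows toward the south.

180°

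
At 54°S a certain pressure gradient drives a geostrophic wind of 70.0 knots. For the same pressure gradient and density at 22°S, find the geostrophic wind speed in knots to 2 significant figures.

150 knots

With the same pressure gradient and density, V_g ∝ 1/f ∝ 1/sin φ.
V₂ = V₁ · sin φ₁ / sin φ₂ = 70.0 × sin 54° / sin 22°
V₂ = 70.0 × 0.8090/0.3746 = 150 knots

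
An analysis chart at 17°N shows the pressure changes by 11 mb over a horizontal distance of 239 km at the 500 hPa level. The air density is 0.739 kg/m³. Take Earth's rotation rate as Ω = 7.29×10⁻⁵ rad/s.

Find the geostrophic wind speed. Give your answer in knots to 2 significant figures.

Coriolis parameter at 17°N:
f = 2Ω sin φ = 2 × 7.29×10⁻⁵ × sin 17° = 4.26×10⁻⁵ s⁻¹
Pressure gradient: |∂P/∂n| = 1100 Pa / 239000 m = 4.60×10⁻³ Pa/m
Geostrophic balance (pressure-gradient force = Coriolis force):
V_g = (1/(fρ)) |∂P/∂n| = 4.60×10⁻³ / (4.26×10⁻⁵ × 0.739) = 146 m/s
Converting: 146 m/s × 1.944 = 280 knots

280 knots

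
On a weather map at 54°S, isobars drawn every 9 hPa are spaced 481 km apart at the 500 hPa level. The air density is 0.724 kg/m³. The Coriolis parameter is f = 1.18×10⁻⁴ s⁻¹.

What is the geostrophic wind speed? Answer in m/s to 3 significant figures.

Pressure gradient: |∂P/∂n| = 900 Pa / 481000 m = 1.87×10⁻³ Pa/m
Geostrophic balance (pressure-gradient force = Coriolis force):
V_g = (1/(fρ)) |∂P/∂n| = 1.87×10⁻³ / (1.18×10⁻⁴ × 0.724) = 21.9 m/s

21.9 m/s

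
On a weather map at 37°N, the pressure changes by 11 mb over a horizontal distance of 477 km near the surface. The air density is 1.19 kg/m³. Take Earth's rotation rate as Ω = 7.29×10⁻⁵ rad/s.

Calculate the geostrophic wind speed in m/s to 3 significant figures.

22.1 m/s

Coriolis parameter at 37°N:
f = 2Ω sin φ = 2 × 7.29×10⁻⁵ × sin 37° = 8.77×10⁻⁵ s⁻¹
Pressure gradient: |∂P/∂n| = 1100 Pa / 477000 m = 2.31×10⁻³ Pa/m
Geostrophic balance (pressure-gradient force = Coriolis force):
V_g = (1/(fρ)) |∂P/∂n| = 2.31×10⁻³ / (8.77×10⁻⁵ × 1.19) = 22.1 m/s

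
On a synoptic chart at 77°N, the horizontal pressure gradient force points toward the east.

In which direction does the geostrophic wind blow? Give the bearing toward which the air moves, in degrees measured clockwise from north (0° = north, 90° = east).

The pressure-gradient force points toward the east (bearing 090°).
Geostrophic balance: in the Northern Hemisphere the Coriolis force deflects motion to the right, so the geostrophic wind blows 90° to the right of the pressure-gradient force (low pressure on the left).
Rotating 090° by 90° clockwise gives 180° — the wind blows toward the south.

180°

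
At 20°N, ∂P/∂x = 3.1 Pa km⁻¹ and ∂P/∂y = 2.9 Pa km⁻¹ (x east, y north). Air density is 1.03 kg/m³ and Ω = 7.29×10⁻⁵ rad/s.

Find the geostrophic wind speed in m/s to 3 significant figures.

Coriolis parameter at 20°N:
f = 2Ω sin φ = 2 × 7.29×10⁻⁵ × sin 20° = 4.99×10⁻⁵ s⁻¹
Component geostrophic relations (x east, y north):
u_g = −(1/(fρ)) ∂P/∂y,  v_g = (1/(fρ)) ∂P/∂x
u_g = −(2.9×10⁻³)/(4.99×10⁻⁵ × 1.03) = −56.5 m/s;  v_g = (3.1×10⁻³)/(4.99×10⁻⁵ × 1.03) = 60.4 m/s
|V_g| = √(u_g² + v_g²) = 82.6 m/s

82.6 m/s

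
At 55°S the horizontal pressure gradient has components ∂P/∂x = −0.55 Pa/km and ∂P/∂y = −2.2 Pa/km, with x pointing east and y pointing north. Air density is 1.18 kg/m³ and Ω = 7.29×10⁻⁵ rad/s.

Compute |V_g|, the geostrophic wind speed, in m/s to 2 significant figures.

Coriolis parameter at 55°S:
f = 2Ω sin φ = 2 × 7.29×10⁻⁵ × sin 55° = 1.19×10⁻⁴ s⁻¹
In the Southern Hemisphere f is negative: f = −1.19×10⁻⁴ s⁻¹.
Component geostrophic relations (x east, y north):
u_g = −(1/(fρ)) ∂P/∂y,  v_g = (1/(fρ)) ∂P/∂x
u_g = −(−2.2×10⁻³)/(−1.19×10⁻⁴ × 1.18) = −15.6 m/s;  v_g = (−0.55×10⁻³)/(−1.19×10⁻⁴ × 1.18) = 3.90 m/s
|V_g| = √(u_g² + v_g²) = 16.1 m/s

16 m/s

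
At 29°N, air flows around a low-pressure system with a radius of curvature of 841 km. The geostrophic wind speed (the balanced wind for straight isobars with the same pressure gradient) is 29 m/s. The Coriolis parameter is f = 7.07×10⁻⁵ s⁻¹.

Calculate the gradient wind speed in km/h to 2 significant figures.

77 km/h

Around a low, centrifugal force acts outward with Coriolis, so pressure-gradient force balances both:
(1/ρ)|∂P/∂n| = fV + V²/R  →  V² + fR·V − fR·V_g = 0
With fR = 7.07×10⁻⁵ × 841×10³ m = 59.5 m/s:
V = [−fR + √((fR)² + 4 fR V_g)]/2 = [−59.5 + √(59.5² + 4×59.5×29)]/2 = 21.3 m/s
Subgeostrophic (V < V_g = 29 m/s), as expected around a low.
Converting: 21.3 m/s × 3.6 = 77 km/h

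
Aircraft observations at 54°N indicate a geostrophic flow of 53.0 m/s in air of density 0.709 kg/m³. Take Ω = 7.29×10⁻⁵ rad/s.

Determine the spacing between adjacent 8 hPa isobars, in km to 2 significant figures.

Coriolis parameter at 54°N:
f = 2Ω sin φ = 2 × 7.29×10⁻⁵ × sin 54° = 1.18×10⁻⁴ s⁻¹
Geostrophic balance rearranged: |∂P/∂n| = f ρ V_g
|∂P/∂n| = 1.18×10⁻⁴ × 0.709 × 53.0 = 4.43×10⁻³ Pa/m
Isobar spacing: Δn = ΔP/|∂P/∂n| = 800 Pa / 4.43×10⁻³ Pa/m = 180490 m ≈ 180 km

180 km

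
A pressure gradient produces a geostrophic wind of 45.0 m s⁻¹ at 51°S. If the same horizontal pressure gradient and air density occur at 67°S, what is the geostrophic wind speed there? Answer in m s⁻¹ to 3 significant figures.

With the same pressure gradient and density, V_g ∝ 1/f ∝ 1/sin φ.
V₂ = V₁ · sin φ₁ / sin φ₂ = 45.0 × sin 51° / sin 67°
V₂ = 45.0 × 0.7771/0.9205 = 38.0 m s⁻¹

38.0 m s⁻¹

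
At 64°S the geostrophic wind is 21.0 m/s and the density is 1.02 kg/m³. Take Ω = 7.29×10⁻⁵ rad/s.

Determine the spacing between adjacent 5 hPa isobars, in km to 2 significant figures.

180 km

Coriolis parameter at 64°S:
f = 2Ω sin φ = 2 × 7.29×10⁻⁵ × sin 64° = 1.31×10⁻⁴ s⁻¹
Geostrophic balance rearranged: |∂P/∂n| = f ρ V_g
|∂P/∂n| = 1.31×10⁻⁴ × 1.02 × 21.0 = 2.81×10⁻³ Pa/m
Isobar spacing: Δn = ΔP/|∂P/∂n| = 500 Pa / 2.81×10⁻³ Pa/m = 178128 m ≈ 180 km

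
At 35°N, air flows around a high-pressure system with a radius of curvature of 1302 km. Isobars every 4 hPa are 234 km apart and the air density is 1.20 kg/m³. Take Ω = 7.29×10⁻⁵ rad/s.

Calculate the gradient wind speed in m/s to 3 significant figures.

21.1 m/s

Coriolis parameter at 35°N:
f = 2Ω sin φ = 2 × 7.29×10⁻⁵ × sin 35° = 8.36×10⁻⁵ s⁻¹
Pressure gradient: |∂P/∂n| = 400 Pa / 234000 m = 1.71×10⁻³ Pa/m
Geostrophic speed: V_g = |∂P/∂n|/(fρ) = 1.71×10⁻³/(8.36×10⁻⁵ × 1.20) = 17.0 m/s
Around a high, pressure-gradient force acts outward with centrifugal, so Coriolis balances both:
fV = (1/ρ)|∂P/∂n| + V²/R  →  V² − fR·V + fR·V_g = 0
With fR = 8.36×10⁻⁵ × 1302×10³ m = 109 m/s:
V = [fR − √((fR)² − 4 fR V_g)]/2 = [109 − √(109² − 4×109×17)]/2 = 21.1 m/s
Supergeostrophic (V > V_g = 17 m/s), as expected around a high.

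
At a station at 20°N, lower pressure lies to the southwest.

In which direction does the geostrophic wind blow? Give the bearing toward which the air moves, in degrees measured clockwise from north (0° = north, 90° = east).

315°

The pressure-gradient force points toward the southwest (bearing 225°).
Geostrophic balance: in the Northern Hemisphere the Coriolis force deflects motion to the right, so the geostrophic wind blows 90° to the right of the pressure-gradient force (low pressure on the left).
Rotating 225° by 90° clockwise gives 315° — the wind blows toward the northwest.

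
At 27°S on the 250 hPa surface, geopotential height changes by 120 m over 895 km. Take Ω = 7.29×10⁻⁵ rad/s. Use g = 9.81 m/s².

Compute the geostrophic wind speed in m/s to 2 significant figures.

20 m/s

Coriolis parameter at 27°S:
f = 2Ω sin φ = 2 × 7.29×10⁻⁵ × sin 27° = 6.62×10⁻⁵ s⁻¹
Height gradient: |∂Z/∂n| = 120 m / 895000 m = 1.34×10⁻⁴
On a pressure surface, geostrophic balance gives V_g = (g/f)|∂Z/∂n|:
V_g = 9.81 × 1.34×10⁻⁴ / 6.62×10⁻⁵ = 19.9 m/s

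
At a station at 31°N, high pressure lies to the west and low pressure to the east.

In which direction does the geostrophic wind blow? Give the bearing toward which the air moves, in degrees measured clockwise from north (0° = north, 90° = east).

180°

The pressure-gradient force points toward the east (bearing 090°).
Geostrophic balance: in the Northern Hemisphere the Coriolis force deflects motion to the right, so the geostrophic wind blows 90° to the right of the pressure-gradient force (low pressure on the left).
Rotating 090° by 90° clockwise gives 180° — the wind blows toward the south.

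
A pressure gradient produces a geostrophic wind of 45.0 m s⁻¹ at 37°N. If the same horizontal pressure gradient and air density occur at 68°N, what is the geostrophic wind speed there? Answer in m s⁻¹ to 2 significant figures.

With the same pressure gradient and density, V_g ∝ 1/f ∝ 1/sin φ.
V₂ = V₁ · sin φ₁ / sin φ₂ = 45.0 × sin 37° / sin 68°
V₂ = 45.0 × 0.6018/0.9272 = 29 m s⁻¹

29 m s⁻¹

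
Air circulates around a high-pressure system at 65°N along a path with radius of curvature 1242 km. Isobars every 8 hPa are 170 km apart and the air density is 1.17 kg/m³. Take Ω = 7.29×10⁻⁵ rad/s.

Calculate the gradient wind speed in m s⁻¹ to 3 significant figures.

Coriolis parameter at 65°N:
f = 2Ω sin φ = 2 × 7.29×10⁻⁵ × sin 65° = 1.32×10⁻⁴ s⁻¹
Pressure gradient: |∂P/∂n| = 800 Pa / 170000 m = 4.71×10⁻³ Pa/m
Geostrophic speed: V_g = |∂P/∂n|/(fρ) = 4.71×10⁻³/(1.32×10⁻⁴ × 1.17) = 30.4 m/s
Around a high, pressure-gradient force acts outward with centrifugal, so Coriolis balances both:
fV = (1/ρ)|∂P/∂n| + V²/R  →  V² − fR·V + fR·V_g = 0
With fR = 1.32×10⁻⁴ × 1242×10³ m = 164 m/s:
V = [fR − √((fR)² − 4 fR V_g)]/2 = [164 − √(164² − 4×164×30.4)]/2 = 40.4 m/s
Supergeostrophic (V > V_g = 30.4 m/s), as expected around a high.

40.4 m s⁻¹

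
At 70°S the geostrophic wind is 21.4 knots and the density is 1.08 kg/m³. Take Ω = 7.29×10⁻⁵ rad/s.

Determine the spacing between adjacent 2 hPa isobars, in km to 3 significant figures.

Coriolis parameter at 70°S:
f = 2Ω sin φ = 2 × 7.29×10⁻⁵ × sin 70° = 1.37×10⁻⁴ s⁻¹
Wind speed in SI: 21.4 knots = 11.0 m/s
Geostrophic balance rearranged: |∂P/∂n| = f ρ V_g
|∂P/∂n| = 1.37×10⁻⁴ × 1.08 × 11.0 = 1.63×10⁻³ Pa/m
Isobar spacing: Δn = ΔP/|∂P/∂n| = 200 Pa / 1.63×10⁻³ Pa/m = 122775 m ≈ 123 km

123 km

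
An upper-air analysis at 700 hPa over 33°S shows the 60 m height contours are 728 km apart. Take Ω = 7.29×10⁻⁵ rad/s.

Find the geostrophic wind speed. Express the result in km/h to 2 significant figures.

37 km/h

Coriolis parameter at 33°S:
f = 2Ω sin φ = 2 × 7.29×10⁻⁵ × sin 33° = 7.94×10⁻⁵ s⁻¹
Height gradient: |∂Z/∂n| = 60 m / 728000 m = 8.24×10⁻⁵
On a pressure surface, geostrophic balance gives V_g = (g/f)|∂Z/∂n|:
V_g = 9.81 × 8.24×10⁻⁵ / 7.94×10⁻⁵ = 10.2 m/s
Converting: 10.2 m/s × 3.6 = 37 km/h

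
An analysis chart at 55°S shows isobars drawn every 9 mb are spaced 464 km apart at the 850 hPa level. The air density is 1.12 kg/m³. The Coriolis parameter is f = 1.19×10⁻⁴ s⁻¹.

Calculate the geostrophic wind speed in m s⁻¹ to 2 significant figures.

Pressure gradient: |∂P/∂n| = 900 Pa / 464000 m = 1.94×10⁻³ Pa/m
Geostrophic balance (pressure-gradient force = Coriolis force):
V_g = (1/(fρ)) |∂P/∂n| = 1.94×10⁻³ / (1.19×10⁻⁴ × 1.12) = 14.6 m/s

15 m s⁻¹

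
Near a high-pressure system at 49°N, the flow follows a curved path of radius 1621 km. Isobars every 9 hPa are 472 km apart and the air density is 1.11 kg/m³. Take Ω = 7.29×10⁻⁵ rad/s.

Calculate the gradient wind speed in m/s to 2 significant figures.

Coriolis parameter at 49°N:
f = 2Ω sin φ = 2 × 7.29×10⁻⁵ × sin 49° = 1.10×10⁻⁴ s⁻¹
Pressure gradient: |∂P/∂n| = 900 Pa / 472000 m = 1.91×10⁻³ Pa/m
Geostrophic speed: V_g = |∂P/∂n|/(fρ) = 1.91×10⁻³/(1.10×10⁻⁴ × 1.11) = 15.6 m/s
Around a high, pressure-gradient force acts outward with centrifugal, so Coriolis balances both:
fV = (1/ρ)|∂P/∂n| + V²/R  →  V² − fR·V + fR·V_g = 0
With fR = 1.10×10⁻⁴ × 1621×10³ m = 178 m/s:
V = [fR − √((fR)² − 4 fR V_g)]/2 = [178 − √(178² − 4×178×15.6)]/2 = 17.3 m/s
Supergeostrophic (V > V_g = 15.6 m/s), as expected around a high.

17 m/s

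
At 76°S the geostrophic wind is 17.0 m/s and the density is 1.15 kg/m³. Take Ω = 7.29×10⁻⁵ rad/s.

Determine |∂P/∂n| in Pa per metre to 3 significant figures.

2.77×10⁻³ Pa/m

Coriolis parameter at 76°S:
f = 2Ω sin φ = 2 × 7.29×10⁻⁵ × sin 76° = 1.41×10⁻⁴ s⁻¹
Geostrophic balance rearranged: |∂P/∂n| = f ρ V_g
|∂P/∂n| = 1.41×10⁻⁴ × 1.15 × 17.0 = 2.77×10⁻³ Pa/m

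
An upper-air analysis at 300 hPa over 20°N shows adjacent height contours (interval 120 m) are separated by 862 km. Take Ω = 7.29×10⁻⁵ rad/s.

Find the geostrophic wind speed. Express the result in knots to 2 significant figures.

Coriolis parameter at 20°N:
f = 2Ω sin φ = 2 × 7.29×10⁻⁵ × sin 20° = 4.99×10⁻⁵ s⁻¹
Height gradient: |∂Z/∂n| = 120 m / 862000 m = 1.39×10⁻⁴
On a pressure surface, geostrophic balance gives V_g = (g/f)|∂Z/∂n|:
V_g = 9.81 × 1.39×10⁻⁴ / 4.99×10⁻⁵ = 27.4 m/s
Converting: 27.4 m/s × 1.944 = 53 knots

53 knots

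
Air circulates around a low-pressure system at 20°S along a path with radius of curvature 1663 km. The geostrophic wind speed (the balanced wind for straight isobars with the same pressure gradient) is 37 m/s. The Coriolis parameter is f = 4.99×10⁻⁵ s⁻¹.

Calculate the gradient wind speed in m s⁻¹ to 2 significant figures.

Around a low, centrifugal force acts outward with Coriolis, so pressure-gradient force balances both:
(1/ρ)|∂P/∂n| = fV + V²/R  →  V² + fR·V − fR·V_g = 0
With fR = 4.99×10⁻⁵ × 1663×10³ m = 83.0 m/s:
V = [−fR + √((fR)² + 4 fR V_g)]/2 = [−83.0 + √(83.0² + 4×83.0×37)]/2 = 27.7 m/s
Subgeostrophic (V < V_g = 37 m/s), as expected around a low.

28 m s⁻¹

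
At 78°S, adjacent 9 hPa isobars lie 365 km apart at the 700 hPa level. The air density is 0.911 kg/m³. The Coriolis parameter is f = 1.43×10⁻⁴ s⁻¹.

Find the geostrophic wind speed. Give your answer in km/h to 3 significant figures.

68.1 km/h

Pressure gradient: |∂P/∂n| = 900 Pa / 365000 m = 2.47×10⁻³ Pa/m
Geostrophic balance (pressure-gradient force = Coriolis force):
V_g = (1/(fρ)) |∂P/∂n| = 2.47×10⁻³ / (1.43×10⁻⁴ × 0.911) = 18.9 m/s
Converting: 18.9 m/s × 3.6 = 68.1 km/h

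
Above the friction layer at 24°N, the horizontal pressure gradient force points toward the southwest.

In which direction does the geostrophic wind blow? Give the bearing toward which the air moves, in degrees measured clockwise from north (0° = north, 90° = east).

315°

The pressure-gradient force points toward the southwest (bearing 225°).
Geostrophic balance: in the Northern Hemisphere the Coriolis force deflects motion to the right, so the geostrophic wind blows 90° to the right of the pressure-gradient force (low pressure on the left).
Rotating 225° by 90° clockwise gives 315° — the wind blows toward the northwest.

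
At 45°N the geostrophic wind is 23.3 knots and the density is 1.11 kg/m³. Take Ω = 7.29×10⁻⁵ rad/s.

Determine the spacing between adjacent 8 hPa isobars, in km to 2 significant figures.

Coriolis parameter at 45°N:
f = 2Ω sin φ = 2 × 7.29×10⁻⁵ × sin 45° = 1.03×10⁻⁴ s⁻¹
Wind speed in SI: 23.3 knots = 12.0 m/s
Geostrophic balance rearranged: |∂P/∂n| = f ρ V_g
|∂P/∂n| = 1.03×10⁻⁴ × 1.11 × 12.0 = 1.37×10⁻³ Pa/m
Isobar spacing: Δn = ΔP/|∂P/∂n| = 800 Pa / 1.37×10⁻³ Pa/m = 583217 m ≈ 580 km

580 km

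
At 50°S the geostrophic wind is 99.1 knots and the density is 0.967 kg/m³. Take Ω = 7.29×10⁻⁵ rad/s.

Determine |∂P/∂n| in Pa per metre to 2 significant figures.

5.5×10⁻³ Pa/m

Coriolis parameter at 50°S:
f = 2Ω sin φ = 2 × 7.29×10⁻⁵ × sin 50° = 1.12×10⁻⁴ s⁻¹
Wind speed in SI: 99.1 knots = 51.0 m/s
Geostrophic balance rearranged: |∂P/∂n| = f ρ V_g
|∂P/∂n| = 1.12×10⁻⁴ × 0.967 × 51.0 = 5.51×10⁻³ Pa/m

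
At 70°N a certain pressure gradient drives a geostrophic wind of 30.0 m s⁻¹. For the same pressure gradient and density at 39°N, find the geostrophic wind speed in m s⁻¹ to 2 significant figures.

45 m s⁻¹

With the same pressure gradient and density, V_g ∝ 1/f ∝ 1/sin φ.
V₂ = V₁ · sin φ₁ / sin φ₂ = 30.0 × sin 70° / sin 39°
V₂ = 30.0 × 0.9397/0.6293 = 45 m s⁻¹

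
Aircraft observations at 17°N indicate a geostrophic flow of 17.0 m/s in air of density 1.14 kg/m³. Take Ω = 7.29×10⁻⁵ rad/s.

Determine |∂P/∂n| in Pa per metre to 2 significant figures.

Coriolis parameter at 17°N:
f = 2Ω sin φ = 2 × 7.29×10⁻⁵ × sin 17° = 4.26×10⁻⁵ s⁻¹
Geostrophic balance rearranged: |∂P/∂n| = f ρ V_g
|∂P/∂n| = 4.26×10⁻⁵ × 1.14 × 17.0 = 8.26×10⁻⁴ Pa/m

8.3×10⁻⁴ Pa/m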